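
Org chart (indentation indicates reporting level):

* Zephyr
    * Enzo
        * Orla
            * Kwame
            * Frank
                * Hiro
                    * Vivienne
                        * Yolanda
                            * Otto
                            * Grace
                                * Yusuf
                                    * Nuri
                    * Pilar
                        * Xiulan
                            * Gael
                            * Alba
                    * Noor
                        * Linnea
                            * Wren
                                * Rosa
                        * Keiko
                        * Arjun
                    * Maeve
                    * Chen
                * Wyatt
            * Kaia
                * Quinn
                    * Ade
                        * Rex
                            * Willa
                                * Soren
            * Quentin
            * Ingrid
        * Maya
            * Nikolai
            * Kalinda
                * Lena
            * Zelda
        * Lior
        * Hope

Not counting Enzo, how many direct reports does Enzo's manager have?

0

Enzo reports to Zephyr, and Zephyr has no other direct reports. Enzo has 0 peers.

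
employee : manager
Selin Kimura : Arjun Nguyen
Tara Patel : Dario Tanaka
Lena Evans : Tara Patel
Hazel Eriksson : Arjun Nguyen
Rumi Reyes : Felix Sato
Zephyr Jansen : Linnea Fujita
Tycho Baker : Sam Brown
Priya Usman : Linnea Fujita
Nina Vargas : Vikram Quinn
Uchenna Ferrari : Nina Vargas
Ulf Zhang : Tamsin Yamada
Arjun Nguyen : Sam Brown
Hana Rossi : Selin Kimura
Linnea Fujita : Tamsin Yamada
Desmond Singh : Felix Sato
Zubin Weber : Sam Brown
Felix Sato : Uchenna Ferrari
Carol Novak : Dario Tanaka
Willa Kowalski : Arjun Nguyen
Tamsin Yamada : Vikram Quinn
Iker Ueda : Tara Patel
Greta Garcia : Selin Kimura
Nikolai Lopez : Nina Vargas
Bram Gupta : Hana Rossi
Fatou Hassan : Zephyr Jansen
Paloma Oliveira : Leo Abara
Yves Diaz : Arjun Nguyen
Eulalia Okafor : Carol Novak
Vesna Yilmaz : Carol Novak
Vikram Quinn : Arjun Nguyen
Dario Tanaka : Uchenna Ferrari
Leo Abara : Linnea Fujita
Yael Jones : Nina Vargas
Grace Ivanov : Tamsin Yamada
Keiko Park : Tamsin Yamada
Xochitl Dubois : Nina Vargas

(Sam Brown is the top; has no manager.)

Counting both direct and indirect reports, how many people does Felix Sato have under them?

2

Felix Sato directly manages Desmond Singh, Rumi Reyes. Desmond Singh has no reports. Rumi Reyes has no reports. So Felix Sato's organization is 2 direct reports plus everyone under them: 1 + 1 = 2.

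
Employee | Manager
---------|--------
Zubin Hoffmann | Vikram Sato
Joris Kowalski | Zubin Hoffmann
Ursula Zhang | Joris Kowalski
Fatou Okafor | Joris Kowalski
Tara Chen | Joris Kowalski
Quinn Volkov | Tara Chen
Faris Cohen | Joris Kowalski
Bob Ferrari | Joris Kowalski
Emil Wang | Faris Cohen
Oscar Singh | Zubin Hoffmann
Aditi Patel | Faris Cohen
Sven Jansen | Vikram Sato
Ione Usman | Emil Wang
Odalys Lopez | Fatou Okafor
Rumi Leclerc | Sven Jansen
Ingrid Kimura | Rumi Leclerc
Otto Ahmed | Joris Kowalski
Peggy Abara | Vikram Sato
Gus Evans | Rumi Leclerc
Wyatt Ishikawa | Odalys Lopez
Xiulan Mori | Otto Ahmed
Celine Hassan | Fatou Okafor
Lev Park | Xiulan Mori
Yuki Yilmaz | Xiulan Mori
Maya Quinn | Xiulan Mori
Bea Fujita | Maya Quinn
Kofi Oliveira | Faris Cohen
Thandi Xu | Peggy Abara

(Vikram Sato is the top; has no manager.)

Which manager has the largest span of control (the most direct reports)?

Joris Kowalski

Direct-report counts: Vikram Sato has 3; Peggy Abara has 1; Sven Jansen has 1; Rumi Leclerc has 2; Zubin Hoffmann has 2; Joris Kowalski has 6; Otto Ahmed has 1; Xiulan Mori has 3; Maya Quinn has 1; Faris Cohen has 3; Emil Wang has 1; Tara Chen has 1; Fatou Okafor has 2; Odalys Lopez has 1. The largest is 6, held by Joris Kowalski.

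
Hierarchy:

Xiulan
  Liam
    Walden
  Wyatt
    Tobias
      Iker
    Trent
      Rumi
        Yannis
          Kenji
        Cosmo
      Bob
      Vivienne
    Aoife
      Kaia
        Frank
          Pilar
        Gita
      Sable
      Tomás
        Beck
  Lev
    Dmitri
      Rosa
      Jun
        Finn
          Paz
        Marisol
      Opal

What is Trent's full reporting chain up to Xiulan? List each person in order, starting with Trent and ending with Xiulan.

Trent -> Wyatt -> Xiulan

Trent reports to Wyatt. Wyatt reports to Xiulan. Xiulan is at the top.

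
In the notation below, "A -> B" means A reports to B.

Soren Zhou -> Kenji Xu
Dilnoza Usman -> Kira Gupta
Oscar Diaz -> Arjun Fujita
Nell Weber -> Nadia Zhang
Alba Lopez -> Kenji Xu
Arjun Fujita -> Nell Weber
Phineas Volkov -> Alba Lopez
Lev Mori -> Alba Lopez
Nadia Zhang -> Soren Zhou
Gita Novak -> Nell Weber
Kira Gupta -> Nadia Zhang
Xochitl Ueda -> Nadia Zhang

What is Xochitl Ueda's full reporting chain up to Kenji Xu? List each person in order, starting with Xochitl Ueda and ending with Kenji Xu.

Xochitl Ueda reports to Nadia Zhang. Nadia Zhang reports to Soren Zhou. Soren Zhou reports to Kenji Xu. Kenji Xu is at the top.

Xochitl Ueda -> Nadia Zhang -> Soren Zhou -> Kenji Xu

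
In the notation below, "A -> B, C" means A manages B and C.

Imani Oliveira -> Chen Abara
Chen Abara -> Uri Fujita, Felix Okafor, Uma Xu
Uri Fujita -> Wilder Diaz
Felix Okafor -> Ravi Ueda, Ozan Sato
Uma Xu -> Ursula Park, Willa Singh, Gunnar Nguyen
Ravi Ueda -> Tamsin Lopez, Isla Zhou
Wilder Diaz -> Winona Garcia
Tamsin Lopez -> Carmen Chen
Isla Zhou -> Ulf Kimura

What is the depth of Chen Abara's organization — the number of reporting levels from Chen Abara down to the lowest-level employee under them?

The longest chain under Chen Abara runs Chen Abara → Felix Okafor → Ravi Ueda → Isla Zhou → Ulf Kimura, which is 4 levels below Chen Abara.

4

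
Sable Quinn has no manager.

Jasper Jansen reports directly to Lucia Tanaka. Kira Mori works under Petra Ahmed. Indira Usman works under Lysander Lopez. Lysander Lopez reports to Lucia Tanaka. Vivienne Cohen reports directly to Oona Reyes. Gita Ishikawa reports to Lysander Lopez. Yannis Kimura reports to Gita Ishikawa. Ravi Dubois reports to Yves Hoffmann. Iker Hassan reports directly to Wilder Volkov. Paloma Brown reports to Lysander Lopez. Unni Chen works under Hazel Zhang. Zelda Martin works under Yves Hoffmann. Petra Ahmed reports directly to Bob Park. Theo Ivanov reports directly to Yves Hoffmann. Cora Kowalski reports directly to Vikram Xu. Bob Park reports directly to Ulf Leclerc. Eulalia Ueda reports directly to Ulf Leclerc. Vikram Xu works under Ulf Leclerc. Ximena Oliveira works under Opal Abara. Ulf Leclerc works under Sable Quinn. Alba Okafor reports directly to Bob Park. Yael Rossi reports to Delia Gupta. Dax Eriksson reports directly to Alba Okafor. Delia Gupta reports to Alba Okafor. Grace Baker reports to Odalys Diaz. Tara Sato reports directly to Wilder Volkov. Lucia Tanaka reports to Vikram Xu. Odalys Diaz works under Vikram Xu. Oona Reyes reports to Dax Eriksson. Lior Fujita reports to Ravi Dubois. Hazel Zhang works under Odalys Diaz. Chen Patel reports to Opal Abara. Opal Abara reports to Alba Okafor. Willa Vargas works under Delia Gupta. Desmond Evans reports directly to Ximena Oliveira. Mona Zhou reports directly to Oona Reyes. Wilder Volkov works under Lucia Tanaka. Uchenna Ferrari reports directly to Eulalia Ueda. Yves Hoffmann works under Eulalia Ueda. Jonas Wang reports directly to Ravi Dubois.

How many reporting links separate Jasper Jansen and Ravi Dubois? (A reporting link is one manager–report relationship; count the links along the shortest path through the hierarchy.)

Jasper Jansen is 3 levels below Ulf Leclerc, and Ravi Dubois is 3 levels below Ulf Leclerc (their lowest common manager). The shortest path runs up from Jasper Jansen to Ulf Leclerc and back down to Ravi Dubois: 3 + 3 = 6 links.

6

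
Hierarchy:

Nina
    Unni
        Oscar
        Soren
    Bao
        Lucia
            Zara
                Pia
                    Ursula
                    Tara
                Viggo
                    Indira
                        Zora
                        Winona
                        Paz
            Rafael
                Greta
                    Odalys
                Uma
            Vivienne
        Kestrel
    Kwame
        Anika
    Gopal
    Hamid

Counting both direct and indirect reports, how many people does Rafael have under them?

Rafael directly manages Greta, Uma. Under Greta: Odalys (1). Uma has no reports. So Rafael's organization is 2 direct reports plus everyone under them: 2 + 1 = 3.

3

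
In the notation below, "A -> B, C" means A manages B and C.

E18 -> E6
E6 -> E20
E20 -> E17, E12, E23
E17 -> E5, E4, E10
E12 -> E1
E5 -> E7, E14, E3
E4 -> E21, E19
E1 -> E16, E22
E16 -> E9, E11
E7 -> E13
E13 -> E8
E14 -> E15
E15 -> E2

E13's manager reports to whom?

E5

E13 reports to E7, and E7 reports to E5. So E13's skip-level manager is E5.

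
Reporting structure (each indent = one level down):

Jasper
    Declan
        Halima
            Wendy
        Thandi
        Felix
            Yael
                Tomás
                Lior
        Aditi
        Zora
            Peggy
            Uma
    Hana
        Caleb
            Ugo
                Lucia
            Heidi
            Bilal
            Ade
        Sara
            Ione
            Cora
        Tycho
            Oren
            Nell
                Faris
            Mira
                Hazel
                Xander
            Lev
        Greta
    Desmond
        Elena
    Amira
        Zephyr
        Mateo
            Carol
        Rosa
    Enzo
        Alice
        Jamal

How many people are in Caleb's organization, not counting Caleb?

5

Caleb directly manages Ugo, Heidi, Bilal, Ade. Under Ugo: Lucia (1). Heidi has no reports. Bilal has no reports. Ade has no reports. So Caleb's organization is 4 direct reports plus everyone under them: 2 + 1 + 1 + 1 = 5.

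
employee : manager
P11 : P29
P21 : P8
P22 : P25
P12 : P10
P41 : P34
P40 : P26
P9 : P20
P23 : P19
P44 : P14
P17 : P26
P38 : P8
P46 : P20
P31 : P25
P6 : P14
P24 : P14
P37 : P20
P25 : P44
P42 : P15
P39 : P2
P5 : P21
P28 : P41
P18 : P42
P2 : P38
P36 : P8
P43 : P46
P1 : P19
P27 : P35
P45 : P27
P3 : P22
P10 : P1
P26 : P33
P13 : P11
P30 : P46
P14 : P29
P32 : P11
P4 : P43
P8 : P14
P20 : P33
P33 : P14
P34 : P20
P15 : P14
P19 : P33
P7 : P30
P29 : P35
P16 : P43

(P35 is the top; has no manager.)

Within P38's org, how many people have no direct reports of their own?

The only person in P38's organization with no one reporting to them is P39. That is 1.

1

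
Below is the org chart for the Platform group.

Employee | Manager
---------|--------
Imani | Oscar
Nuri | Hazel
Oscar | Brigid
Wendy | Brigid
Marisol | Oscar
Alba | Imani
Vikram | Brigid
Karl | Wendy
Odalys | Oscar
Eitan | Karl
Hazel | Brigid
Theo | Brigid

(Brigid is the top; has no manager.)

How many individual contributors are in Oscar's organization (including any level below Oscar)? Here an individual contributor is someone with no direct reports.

The people in Oscar's organization with no one reporting to them are Odalys, Marisol, Alba. That is 3.

3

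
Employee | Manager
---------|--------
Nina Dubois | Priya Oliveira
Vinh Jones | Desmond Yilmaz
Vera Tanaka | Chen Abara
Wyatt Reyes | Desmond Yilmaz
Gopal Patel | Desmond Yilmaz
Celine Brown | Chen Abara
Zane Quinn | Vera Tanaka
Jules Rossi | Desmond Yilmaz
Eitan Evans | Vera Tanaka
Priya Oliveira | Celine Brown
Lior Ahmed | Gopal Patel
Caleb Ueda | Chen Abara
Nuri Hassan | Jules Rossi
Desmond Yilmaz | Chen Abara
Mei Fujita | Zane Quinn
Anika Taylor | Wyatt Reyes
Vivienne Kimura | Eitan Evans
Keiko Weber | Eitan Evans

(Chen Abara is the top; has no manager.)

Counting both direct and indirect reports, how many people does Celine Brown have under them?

Celine Brown directly manages Priya Oliveira. Under Priya Oliveira: Nina Dubois (1). That's 2 in total.

2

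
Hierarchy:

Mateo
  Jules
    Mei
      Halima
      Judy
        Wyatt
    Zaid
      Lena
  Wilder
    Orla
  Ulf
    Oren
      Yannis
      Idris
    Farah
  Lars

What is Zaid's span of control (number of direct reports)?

Zaid directly manages Lena. That is 1 direct report.

1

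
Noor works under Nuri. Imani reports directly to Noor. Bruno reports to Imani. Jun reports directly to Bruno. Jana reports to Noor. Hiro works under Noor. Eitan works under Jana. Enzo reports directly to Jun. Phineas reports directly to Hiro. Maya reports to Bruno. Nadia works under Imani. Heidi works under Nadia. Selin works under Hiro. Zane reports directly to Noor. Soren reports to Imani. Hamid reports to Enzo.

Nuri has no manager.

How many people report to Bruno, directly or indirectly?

4

Bruno directly manages Jun, Maya. Under Jun: Enzo, Hamid (2). Maya has no reports. So Bruno's organization is 2 direct reports plus everyone under them: 3 + 1 = 4.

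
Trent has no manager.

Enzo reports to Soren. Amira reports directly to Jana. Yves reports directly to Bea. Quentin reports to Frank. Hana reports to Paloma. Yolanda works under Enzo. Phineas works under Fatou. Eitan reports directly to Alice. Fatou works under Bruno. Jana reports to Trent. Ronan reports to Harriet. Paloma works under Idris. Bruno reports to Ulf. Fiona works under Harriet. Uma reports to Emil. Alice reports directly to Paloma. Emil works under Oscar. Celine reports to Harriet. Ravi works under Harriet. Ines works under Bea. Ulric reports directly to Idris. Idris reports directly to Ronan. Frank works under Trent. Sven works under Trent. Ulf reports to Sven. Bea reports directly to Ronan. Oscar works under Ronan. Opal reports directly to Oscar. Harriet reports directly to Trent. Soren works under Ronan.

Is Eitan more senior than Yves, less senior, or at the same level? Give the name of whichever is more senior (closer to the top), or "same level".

Eitan is 6 levels below Trent; Yves is 4. Yves is higher.

Yves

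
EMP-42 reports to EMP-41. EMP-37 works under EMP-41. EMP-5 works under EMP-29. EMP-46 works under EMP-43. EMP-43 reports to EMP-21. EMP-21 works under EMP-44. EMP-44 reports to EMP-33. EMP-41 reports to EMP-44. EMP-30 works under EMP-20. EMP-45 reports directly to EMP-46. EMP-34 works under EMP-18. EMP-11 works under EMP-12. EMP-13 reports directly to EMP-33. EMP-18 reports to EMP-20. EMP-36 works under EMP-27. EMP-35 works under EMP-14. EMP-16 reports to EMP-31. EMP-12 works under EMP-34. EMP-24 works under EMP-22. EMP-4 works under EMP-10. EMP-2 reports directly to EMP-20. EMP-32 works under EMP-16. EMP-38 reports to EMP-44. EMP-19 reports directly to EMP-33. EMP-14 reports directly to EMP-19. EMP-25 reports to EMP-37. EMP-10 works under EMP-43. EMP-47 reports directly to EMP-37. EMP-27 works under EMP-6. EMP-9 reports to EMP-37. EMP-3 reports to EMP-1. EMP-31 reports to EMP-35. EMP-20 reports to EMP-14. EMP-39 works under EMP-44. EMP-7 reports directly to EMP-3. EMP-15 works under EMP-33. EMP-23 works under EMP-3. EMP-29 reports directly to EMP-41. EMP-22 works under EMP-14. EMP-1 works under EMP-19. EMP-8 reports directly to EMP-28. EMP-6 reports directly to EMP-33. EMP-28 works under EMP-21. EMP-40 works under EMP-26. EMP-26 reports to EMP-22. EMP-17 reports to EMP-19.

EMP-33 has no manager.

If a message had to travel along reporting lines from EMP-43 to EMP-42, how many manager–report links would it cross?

EMP-43 is 2 levels below EMP-44, and EMP-42 is 2 levels below EMP-44 (their lowest common manager). The shortest path runs up from EMP-43 to EMP-44 and back down to EMP-42: 2 + 2 = 4 links.

4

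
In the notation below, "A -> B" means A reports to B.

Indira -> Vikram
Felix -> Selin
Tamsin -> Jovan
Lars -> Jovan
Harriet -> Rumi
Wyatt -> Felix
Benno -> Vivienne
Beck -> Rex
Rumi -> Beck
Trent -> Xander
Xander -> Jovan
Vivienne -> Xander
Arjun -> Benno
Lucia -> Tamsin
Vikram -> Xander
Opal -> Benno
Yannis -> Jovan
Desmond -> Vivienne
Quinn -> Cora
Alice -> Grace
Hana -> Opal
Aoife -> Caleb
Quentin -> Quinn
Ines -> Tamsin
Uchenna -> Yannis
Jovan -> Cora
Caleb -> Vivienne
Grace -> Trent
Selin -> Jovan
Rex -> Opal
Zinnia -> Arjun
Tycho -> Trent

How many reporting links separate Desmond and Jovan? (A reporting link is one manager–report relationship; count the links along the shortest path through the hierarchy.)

Desmond is in Jovan's organization: the chain from Desmond up to Jovan is Desmond → Vivienne → Xander → Jovan, which is 3 links.

3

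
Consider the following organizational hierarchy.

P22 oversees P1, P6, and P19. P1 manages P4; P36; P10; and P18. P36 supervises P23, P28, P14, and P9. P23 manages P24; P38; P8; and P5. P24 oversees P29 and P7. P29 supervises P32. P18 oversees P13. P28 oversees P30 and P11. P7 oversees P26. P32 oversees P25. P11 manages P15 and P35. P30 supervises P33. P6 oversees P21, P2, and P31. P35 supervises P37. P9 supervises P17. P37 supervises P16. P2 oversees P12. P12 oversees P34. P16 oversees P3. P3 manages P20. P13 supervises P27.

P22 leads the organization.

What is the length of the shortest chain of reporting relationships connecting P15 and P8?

5

P15 is 3 levels below P36, and P8 is 2 levels below P36 (their lowest common manager). The shortest path runs up from P15 to P36 and back down to P8: 3 + 2 = 5 links.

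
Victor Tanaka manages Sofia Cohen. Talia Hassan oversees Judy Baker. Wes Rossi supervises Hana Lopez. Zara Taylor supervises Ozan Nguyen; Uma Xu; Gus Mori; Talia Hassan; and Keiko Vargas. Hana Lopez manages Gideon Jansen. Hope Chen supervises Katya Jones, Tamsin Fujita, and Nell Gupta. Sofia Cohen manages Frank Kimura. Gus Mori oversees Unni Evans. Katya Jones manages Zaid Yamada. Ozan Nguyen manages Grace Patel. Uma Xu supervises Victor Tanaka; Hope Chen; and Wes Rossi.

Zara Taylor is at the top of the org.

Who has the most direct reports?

Direct-report counts: Zara Taylor has 5; Talia Hassan has 1; Gus Mori has 1; Uma Xu has 3; Wes Rossi has 1; Hana Lopez has 1; Hope Chen has 3; Katya Jones has 1; Victor Tanaka has 1; Sofia Cohen has 1; Ozan Nguyen has 1. The largest is 5, held by Zara Taylor.

Zara Taylor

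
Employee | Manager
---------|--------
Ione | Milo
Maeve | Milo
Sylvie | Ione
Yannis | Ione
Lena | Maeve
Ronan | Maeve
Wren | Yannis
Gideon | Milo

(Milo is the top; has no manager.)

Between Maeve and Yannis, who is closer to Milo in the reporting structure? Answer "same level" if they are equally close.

Maeve

Maeve is 1 level below Milo; Yannis is 2. Maeve is higher.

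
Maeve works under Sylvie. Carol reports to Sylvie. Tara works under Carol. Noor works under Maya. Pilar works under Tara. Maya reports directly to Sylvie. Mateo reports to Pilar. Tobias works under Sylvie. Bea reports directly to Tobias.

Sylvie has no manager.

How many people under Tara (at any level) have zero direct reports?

1

The only person in Tara's organization with no one reporting to them is Mateo. That is 1.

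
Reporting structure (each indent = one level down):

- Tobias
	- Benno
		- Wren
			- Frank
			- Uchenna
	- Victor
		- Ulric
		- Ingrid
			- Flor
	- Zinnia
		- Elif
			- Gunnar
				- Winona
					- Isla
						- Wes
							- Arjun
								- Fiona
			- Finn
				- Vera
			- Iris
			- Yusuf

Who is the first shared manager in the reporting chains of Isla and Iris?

Isla's chain of managers is Winona, Gunnar, Elif, Zinnia, Tobias. Iris's chain of managers is Elif, Zinnia, Tobias. The first manager that appears in both chains is Elif.

Elif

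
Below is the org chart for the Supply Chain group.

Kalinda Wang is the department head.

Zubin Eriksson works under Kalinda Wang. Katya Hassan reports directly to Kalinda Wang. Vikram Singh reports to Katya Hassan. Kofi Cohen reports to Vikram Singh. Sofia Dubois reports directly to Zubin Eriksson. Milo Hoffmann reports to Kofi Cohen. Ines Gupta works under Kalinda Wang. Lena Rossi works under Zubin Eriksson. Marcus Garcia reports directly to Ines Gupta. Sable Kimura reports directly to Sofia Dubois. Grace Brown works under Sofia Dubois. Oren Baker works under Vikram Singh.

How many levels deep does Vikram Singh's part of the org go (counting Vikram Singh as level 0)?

2

The longest chain under Vikram Singh runs Vikram Singh → Kofi Cohen → Milo Hoffmann, which is 2 levels below Vikram Singh.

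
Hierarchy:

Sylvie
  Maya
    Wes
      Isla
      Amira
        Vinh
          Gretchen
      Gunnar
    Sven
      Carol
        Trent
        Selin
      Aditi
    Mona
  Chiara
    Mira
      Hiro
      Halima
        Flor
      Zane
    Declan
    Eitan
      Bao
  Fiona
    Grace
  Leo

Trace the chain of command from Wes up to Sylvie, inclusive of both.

Wes -> Maya -> Sylvie

Wes reports to Maya. Maya reports to Sylvie. Sylvie is at the top.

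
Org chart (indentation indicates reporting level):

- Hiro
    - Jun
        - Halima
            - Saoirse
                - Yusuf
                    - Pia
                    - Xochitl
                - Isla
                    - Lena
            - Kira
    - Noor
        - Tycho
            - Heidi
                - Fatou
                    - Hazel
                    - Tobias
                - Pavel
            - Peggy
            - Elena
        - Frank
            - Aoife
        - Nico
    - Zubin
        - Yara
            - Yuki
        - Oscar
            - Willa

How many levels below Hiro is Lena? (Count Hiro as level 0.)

Chain from Lena up to Hiro: Lena → Isla → Saoirse → Halima → Jun → Hiro. That is 5 steps up, so Lena is 5 levels below Hiro.

5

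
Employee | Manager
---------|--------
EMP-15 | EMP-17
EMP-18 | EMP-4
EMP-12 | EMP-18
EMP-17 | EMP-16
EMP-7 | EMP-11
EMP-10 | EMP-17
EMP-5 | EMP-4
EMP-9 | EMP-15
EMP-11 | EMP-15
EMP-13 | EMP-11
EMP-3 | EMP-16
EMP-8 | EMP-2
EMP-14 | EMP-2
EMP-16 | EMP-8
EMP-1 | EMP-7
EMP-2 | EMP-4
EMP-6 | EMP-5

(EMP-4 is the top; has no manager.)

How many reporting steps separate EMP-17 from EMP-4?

4

Chain from EMP-17 up to EMP-4: EMP-17 → EMP-16 → EMP-8 → EMP-2 → EMP-4. That is 4 steps up, so EMP-17 is 4 levels below EMP-4.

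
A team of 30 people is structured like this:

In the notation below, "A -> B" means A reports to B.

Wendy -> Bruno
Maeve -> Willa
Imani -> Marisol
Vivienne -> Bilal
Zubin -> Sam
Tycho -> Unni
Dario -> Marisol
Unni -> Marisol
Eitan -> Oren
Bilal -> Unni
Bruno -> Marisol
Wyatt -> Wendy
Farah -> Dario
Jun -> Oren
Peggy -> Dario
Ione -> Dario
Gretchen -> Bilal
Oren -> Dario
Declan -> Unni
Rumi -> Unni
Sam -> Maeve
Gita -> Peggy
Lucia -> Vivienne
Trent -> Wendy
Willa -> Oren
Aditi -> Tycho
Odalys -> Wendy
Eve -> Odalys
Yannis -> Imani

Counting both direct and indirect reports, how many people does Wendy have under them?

Wendy directly manages Trent, Odalys, Wyatt. Trent has no reports. Under Odalys: Eve (1). Wyatt has no reports. So Wendy's organization is 3 direct reports plus everyone under them: 1 + 2 + 1 = 4.

4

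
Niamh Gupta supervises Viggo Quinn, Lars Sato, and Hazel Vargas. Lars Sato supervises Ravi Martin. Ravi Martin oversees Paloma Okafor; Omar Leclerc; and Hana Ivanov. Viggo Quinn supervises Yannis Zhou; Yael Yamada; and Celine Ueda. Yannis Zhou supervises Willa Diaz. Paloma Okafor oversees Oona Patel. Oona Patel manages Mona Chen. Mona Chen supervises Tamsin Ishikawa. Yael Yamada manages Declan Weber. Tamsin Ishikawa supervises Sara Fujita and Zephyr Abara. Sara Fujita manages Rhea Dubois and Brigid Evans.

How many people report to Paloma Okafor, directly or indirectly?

Paloma Okafor directly manages Oona Patel. Under Oona Patel: Mona Chen, Tamsin Ishikawa, Zephyr Abara, Sara Fujita, Brigid Evans, Rhea Dubois (6). That's 7 in total.

7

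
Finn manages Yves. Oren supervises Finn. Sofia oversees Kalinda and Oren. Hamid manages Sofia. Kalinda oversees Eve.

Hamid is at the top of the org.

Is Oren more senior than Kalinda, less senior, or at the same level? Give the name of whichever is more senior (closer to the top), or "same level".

Both Oren and Kalinda are 2 levels below Hamid.

same level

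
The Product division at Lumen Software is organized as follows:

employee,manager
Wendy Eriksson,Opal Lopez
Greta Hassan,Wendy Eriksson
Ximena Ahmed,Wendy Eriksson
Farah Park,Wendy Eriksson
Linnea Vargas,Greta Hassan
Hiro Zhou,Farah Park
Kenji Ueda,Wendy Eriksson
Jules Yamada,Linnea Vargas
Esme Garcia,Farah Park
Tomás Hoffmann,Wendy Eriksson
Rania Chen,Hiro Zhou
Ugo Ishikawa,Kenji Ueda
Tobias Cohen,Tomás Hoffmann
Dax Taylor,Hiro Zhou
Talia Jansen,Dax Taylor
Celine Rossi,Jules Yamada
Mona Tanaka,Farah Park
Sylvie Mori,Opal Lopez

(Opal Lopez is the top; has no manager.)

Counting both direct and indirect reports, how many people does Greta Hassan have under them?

3

Greta Hassan directly manages Linnea Vargas. Under Linnea Vargas: Jules Yamada, Celine Rossi (2). That's 3 in total.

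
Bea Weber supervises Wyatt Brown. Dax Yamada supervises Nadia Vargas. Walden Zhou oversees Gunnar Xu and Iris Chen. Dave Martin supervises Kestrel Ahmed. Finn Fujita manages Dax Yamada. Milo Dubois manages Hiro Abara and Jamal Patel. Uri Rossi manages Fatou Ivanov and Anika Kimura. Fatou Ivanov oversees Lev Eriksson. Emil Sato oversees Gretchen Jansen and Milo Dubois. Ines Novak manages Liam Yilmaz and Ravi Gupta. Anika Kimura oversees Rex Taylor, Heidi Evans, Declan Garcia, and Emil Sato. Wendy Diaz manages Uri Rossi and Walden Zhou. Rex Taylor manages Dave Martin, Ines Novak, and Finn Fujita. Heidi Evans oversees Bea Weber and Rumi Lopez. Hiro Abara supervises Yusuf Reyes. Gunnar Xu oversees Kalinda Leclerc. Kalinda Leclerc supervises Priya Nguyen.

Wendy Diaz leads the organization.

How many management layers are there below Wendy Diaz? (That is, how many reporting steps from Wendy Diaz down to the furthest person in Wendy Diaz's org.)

The longest chain under Wendy Diaz runs Wendy Diaz → Uri Rossi → Anika Kimura → Rex Taylor → Finn Fujita → Dax Yamada → Nadia Vargas, which is 6 levels below Wendy Diaz.

6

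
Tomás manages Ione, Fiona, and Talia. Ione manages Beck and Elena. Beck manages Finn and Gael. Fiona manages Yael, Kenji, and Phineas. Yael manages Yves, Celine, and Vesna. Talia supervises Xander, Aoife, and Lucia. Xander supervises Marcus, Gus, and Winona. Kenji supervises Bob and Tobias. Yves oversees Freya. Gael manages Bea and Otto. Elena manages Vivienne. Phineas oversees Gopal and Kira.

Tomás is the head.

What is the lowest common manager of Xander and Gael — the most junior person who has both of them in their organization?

Xander's chain of managers is Talia, Tomás. Gael's chain of managers is Beck, Ione, Tomás. The first manager that appears in both chains is Tomás.

Tomás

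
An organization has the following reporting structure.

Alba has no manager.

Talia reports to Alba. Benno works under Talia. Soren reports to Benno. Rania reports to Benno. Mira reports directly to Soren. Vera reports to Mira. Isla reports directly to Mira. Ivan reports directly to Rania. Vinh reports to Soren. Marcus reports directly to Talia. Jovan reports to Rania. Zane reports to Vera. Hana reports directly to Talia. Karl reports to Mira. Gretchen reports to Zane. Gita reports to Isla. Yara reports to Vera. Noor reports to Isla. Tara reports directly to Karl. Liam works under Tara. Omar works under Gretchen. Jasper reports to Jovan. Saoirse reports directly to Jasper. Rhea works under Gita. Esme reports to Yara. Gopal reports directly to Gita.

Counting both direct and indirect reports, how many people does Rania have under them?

Rania directly manages Ivan, Jovan. Ivan has no reports. Under Jovan: Jasper, Saoirse (2). So Rania's organization is 2 direct reports plus everyone under them: 1 + 3 = 4.

4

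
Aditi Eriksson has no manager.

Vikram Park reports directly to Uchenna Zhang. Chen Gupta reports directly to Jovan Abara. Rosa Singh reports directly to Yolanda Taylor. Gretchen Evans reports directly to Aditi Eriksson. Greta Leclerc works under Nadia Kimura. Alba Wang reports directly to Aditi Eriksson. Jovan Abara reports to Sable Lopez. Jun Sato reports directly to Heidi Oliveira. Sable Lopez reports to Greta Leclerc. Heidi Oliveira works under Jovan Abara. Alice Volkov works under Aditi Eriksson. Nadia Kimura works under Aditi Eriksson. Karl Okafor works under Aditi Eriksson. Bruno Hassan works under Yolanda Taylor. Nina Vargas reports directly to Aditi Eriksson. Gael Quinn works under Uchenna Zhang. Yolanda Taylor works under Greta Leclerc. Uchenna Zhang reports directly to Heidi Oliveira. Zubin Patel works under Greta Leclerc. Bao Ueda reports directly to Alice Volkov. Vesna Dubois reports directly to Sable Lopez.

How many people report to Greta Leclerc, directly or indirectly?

13

Greta Leclerc directly manages Sable Lopez, Yolanda Taylor, Zubin Patel. Under Sable Lopez: Vesna Dubois, Jovan Abara, Chen Gupta, Heidi Oliveira, Jun Sato, Uchenna Zhang, Vikram Park, Gael Quinn (8). Under Yolanda Taylor: Bruno Hassan, Rosa Singh (2). Zubin Patel has no reports. So Greta Leclerc's organization is 3 direct reports plus everyone under them: 9 + 3 + 1 = 13.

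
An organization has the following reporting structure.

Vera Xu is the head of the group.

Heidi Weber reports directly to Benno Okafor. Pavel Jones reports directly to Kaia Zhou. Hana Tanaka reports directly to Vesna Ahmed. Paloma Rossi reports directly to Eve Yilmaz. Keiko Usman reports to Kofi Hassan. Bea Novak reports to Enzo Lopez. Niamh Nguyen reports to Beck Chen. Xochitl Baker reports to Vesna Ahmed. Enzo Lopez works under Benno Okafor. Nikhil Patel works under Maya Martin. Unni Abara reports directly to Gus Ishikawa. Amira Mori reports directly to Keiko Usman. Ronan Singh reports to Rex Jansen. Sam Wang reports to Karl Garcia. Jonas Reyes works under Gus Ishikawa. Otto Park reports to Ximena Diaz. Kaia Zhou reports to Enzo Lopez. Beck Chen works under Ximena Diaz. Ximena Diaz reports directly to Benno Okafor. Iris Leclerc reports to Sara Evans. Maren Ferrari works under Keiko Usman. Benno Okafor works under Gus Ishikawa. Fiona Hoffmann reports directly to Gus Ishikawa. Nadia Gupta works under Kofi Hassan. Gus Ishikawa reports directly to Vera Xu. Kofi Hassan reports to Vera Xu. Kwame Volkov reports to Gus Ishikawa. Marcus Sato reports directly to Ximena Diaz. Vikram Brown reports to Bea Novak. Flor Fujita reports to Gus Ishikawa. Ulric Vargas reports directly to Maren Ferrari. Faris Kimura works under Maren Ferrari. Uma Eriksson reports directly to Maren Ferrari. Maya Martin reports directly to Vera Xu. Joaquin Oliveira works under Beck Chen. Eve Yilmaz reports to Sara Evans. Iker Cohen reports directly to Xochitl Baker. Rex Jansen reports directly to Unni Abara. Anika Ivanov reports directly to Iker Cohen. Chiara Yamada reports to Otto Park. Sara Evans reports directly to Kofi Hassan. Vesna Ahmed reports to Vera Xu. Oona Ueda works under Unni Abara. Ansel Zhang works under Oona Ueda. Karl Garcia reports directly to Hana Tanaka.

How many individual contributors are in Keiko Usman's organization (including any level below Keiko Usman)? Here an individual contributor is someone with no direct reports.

The people in Keiko Usman's organization with no one reporting to them are Uma Eriksson, Faris Kimura, Ulric Vargas, Amira Mori. That is 4.

4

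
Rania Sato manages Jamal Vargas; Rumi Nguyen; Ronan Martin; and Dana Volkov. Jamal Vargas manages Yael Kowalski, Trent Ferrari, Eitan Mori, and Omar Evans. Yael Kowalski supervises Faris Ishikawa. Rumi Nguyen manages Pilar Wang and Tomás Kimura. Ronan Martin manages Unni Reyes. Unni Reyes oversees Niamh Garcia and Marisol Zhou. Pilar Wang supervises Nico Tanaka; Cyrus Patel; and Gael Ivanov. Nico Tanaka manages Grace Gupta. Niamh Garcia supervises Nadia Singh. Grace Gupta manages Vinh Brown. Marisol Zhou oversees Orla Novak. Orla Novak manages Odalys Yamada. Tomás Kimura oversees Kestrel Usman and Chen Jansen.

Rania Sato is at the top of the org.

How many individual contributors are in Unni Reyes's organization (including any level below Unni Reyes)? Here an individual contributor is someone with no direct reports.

The people in Unni Reyes's organization with no one reporting to them are Odalys Yamada, Nadia Singh. That is 2.

2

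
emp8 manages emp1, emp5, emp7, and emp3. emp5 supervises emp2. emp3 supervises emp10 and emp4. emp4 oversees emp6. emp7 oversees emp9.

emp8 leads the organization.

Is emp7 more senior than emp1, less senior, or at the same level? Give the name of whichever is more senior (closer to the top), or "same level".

same level

Both emp7 and emp1 are 1 level below emp8.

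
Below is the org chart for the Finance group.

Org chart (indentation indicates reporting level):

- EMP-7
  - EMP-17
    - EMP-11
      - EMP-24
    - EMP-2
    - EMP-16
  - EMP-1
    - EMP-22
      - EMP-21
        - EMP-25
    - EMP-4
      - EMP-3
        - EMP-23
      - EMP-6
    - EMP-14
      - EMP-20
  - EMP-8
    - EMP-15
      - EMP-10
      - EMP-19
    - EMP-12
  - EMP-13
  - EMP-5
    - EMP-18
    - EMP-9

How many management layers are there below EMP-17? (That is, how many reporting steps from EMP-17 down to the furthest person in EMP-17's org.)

The longest chain under EMP-17 runs EMP-17 → EMP-11 → EMP-24, which is 2 levels below EMP-17.

2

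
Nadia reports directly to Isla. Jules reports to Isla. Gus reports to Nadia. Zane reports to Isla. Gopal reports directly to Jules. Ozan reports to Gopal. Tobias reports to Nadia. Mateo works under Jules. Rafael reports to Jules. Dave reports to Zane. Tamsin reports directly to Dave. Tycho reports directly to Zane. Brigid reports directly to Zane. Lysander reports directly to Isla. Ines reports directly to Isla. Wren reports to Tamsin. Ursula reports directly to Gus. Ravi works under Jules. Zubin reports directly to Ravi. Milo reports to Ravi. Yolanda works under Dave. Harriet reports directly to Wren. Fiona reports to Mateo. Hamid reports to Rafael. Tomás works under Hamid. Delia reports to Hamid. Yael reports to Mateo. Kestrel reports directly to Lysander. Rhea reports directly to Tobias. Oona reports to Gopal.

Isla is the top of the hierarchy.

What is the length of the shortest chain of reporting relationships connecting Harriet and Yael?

Harriet is 5 levels below Isla, and Yael is 3 levels below Isla (their lowest common manager). The shortest path runs up from Harriet to Isla and back down to Yael: 5 + 3 = 8 links.

8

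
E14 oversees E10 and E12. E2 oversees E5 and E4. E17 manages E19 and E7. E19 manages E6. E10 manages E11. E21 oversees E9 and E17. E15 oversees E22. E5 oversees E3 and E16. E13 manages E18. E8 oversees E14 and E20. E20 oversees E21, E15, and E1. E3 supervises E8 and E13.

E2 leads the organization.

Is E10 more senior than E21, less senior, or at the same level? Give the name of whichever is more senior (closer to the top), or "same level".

Both E10 and E21 are 5 levels below E2.

same level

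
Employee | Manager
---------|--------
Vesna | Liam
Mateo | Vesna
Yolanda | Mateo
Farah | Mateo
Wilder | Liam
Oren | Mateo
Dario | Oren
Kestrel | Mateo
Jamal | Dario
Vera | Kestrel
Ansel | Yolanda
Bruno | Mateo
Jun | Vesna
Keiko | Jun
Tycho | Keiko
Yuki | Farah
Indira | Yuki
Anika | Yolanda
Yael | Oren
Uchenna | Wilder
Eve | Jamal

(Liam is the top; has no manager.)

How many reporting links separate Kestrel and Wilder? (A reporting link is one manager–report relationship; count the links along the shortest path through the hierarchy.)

Kestrel is 3 levels below Liam, and Wilder is 1 level below Liam (their lowest common manager). The shortest path runs up from Kestrel to Liam and back down to Wilder: 3 + 1 = 4 links.

4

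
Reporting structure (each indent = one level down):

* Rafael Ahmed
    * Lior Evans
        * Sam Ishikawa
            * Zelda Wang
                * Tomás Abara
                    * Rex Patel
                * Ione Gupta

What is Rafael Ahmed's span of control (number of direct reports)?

1

Rafael Ahmed directly manages Lior Evans. That is 1 direct report.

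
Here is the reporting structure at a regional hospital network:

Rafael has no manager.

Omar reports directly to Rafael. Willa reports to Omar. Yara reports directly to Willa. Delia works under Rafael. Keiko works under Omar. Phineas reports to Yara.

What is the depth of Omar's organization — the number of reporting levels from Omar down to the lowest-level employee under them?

3

The longest chain under Omar runs Omar → Willa → Yara → Phineas, which is 3 levels below Omar.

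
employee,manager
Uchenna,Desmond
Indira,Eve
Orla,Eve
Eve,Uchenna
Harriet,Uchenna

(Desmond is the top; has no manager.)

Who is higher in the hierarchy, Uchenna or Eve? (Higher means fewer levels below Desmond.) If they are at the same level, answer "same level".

Uchenna

Uchenna is 1 level below Desmond; Eve is 2. Uchenna is higher.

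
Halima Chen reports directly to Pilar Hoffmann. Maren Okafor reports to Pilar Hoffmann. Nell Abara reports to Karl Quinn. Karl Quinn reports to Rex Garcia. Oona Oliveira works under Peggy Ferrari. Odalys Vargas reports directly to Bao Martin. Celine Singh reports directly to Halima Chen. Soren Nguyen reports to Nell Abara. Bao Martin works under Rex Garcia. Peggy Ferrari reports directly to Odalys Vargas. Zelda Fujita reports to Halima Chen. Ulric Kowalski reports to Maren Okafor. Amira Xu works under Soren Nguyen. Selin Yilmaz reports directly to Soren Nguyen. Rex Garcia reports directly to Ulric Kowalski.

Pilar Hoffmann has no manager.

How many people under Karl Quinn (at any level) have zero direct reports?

The people in Karl Quinn's organization with no one reporting to them are Amira Xu, Selin Yilmaz. That is 2.

2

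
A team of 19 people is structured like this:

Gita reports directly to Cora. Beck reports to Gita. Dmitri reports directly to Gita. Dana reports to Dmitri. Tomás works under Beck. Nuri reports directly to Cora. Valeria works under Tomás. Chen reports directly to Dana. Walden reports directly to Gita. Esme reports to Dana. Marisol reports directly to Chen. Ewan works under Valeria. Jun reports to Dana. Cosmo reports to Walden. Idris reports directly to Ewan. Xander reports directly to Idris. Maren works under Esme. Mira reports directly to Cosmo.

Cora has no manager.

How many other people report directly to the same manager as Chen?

Chen reports to Dana. Dana's other direct reports are Esme, Jun — 2 peers.

2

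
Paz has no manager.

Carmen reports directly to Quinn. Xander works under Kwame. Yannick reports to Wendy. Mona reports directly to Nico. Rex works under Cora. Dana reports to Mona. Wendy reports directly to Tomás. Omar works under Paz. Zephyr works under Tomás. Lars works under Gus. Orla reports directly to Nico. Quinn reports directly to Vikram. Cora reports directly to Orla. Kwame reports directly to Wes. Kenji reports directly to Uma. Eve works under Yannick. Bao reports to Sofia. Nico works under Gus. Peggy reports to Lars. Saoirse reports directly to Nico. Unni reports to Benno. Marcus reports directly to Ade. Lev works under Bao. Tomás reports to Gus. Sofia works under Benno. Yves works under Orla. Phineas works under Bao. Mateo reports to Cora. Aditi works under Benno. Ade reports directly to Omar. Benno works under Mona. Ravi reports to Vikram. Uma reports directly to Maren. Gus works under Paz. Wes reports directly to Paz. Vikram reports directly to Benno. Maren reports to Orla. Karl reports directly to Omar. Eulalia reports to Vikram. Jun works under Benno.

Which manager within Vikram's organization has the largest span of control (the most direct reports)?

Direct-report counts within Vikram's organization: Vikram has 3; Quinn has 1. The largest is 3, held by Vikram.

Vikram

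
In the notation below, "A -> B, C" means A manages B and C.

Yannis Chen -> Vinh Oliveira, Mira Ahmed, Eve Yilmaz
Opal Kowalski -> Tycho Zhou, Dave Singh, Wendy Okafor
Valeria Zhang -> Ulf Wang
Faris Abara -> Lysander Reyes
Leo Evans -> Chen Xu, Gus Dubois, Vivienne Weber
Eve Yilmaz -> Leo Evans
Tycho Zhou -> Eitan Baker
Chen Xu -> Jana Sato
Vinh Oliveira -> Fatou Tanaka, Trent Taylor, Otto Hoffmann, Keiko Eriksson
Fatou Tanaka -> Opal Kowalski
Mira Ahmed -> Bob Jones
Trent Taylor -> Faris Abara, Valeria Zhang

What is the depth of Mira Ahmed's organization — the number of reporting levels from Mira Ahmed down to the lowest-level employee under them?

The longest chain under Mira Ahmed runs Mira Ahmed → Bob Jones, which is 1 level below Mira Ahmed.

1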